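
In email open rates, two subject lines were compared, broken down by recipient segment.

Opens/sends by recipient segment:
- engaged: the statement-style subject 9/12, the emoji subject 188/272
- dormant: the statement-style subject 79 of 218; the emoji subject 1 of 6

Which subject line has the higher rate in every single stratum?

Engaged: the statement-style subject 9/12 = 75.0%, the emoji subject 188/272 = 69.1% → the statement-style subject
Dormant: the statement-style subject 79/218 = 36.2%, the emoji subject 1/6 = 16.7% → the statement-style subject
The statement-style subject has the higher rate in both groups.

the statement-style subject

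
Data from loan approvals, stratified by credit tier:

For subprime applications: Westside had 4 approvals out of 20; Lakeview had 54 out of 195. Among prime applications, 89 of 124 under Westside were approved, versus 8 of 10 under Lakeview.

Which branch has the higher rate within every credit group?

Subprime: Westside 4/20 = 20.0%, Lakeview 54/195 = 27.7% → Lakeview
Prime: Westside 89/124 = 71.8%, Lakeview 8/10 = 80.0% → Lakeview
Lakeview has the higher rate in both groups.

Lakeview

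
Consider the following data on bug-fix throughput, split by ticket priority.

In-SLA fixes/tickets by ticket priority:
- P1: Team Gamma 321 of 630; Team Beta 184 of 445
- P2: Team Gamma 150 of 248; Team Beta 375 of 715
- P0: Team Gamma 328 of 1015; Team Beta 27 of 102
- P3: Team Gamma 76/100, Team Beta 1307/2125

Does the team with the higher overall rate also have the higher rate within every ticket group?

P1: Team Gamma 321/630 = 51.0%, Team Beta 184/445 = 41.3% → Team Gamma
P2: Team Gamma 150/248 = 60.5%, Team Beta 375/715 = 52.4% → Team Gamma
P0: Team Gamma 328/1015 = 32.3%, Team Beta 27/102 = 26.5% → Team Gamma
P3: Team Gamma 76/100 = 76.0%, Team Beta 1307/2125 = 61.5% → Team Gamma
Overall: Team Gamma 875/1993 = 43.9%, Team Beta 1893/3387 = 55.9% → Team Beta
Team Gamma wins each ticket group but Team Beta wins overall — the comparison reverses. Team Gamma's tickets skew toward P0, which has a lower base rate.

No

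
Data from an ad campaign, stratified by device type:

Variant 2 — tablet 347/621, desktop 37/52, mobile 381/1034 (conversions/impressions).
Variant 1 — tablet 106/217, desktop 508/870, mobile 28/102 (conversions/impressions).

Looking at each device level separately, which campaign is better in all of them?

Variant 2

Tablet: Variant 2 347/621 = 55.9%, Variant 1 106/217 = 48.8% → Variant 2
Desktop: Variant 2 37/52 = 71.2%, Variant 1 508/870 = 58.4% → Variant 2
Mobile: Variant 2 381/1034 = 36.8%, Variant 1 28/102 = 27.5% → Variant 2
Variant 2 has the higher rate in all 3 groups.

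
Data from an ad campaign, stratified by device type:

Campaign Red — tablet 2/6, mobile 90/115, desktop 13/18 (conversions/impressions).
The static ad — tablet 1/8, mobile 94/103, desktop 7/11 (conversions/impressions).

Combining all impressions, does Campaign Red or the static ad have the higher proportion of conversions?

Tablet: Campaign Red 2/6 = 33.3%, the static ad 1/8 = 12.5% → Campaign Red
Mobile: Campaign Red 90/115 = 78.3%, the static ad 94/103 = 91.3% → the static ad
Desktop: Campaign Red 13/18 = 72.2%, the static ad 7/11 = 63.6% → Campaign Red
Overall: Campaign Red 105/139 = 75.5%, the static ad 102/122 = 83.6% → the static ad
(Neither sweeps every device group, but the static ad has the higher pooled rate.)

the static ad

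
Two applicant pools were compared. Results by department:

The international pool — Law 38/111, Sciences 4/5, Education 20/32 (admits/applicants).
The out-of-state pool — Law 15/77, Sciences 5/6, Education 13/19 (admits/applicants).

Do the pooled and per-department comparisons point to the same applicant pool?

No

Law: the international pool 38/111 = 34.2%, the out-of-state pool 15/77 = 19.5% → the international pool
Sciences: the international pool 4/5 = 80.0%, the out-of-state pool 5/6 = 83.3% → the out-of-state pool
Education: the international pool 20/32 = 62.5%, the out-of-state pool 13/19 = 68.4% → the out-of-state pool
Overall: the international pool 62/148 = 41.9%, the out-of-state pool 33/102 = 32.4% → the international pool
Neither sweeps: the international pool wins 1 of 3 groups, the out-of-state pool wins 2. The international pool wins overall but not every group — no Simpson reversal.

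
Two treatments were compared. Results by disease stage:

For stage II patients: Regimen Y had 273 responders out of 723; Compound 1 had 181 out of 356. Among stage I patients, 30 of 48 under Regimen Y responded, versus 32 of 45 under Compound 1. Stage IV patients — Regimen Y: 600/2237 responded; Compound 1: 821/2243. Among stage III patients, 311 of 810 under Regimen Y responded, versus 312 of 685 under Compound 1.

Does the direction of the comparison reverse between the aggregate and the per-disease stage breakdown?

No

Stage II: Regimen Y 273/723 = 37.8%, Compound 1 181/356 = 50.8% → Compound 1
Stage I: Regimen Y 30/48 = 62.5%, Compound 1 32/45 = 71.1% → Compound 1
Stage IV: Regimen Y 600/2237 = 26.8%, Compound 1 821/2243 = 36.6% → Compound 1
Stage III: Regimen Y 311/810 = 38.4%, Compound 1 312/685 = 45.5% → Compound 1
Overall: Regimen Y 1214/3818 = 31.8%, Compound 1 1346/3329 = 40.4% → Compound 1
Compound 1 wins overall and in every disease group — no reversal.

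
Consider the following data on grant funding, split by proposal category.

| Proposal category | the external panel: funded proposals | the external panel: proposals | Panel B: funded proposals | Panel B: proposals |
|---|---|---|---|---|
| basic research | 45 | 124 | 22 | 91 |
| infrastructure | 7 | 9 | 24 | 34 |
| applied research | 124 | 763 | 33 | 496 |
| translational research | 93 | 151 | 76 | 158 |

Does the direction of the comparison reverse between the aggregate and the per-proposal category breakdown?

No

Basic research: the external panel 45/124 = 36.3%, Panel B 22/91 = 24.2% → the external panel
Infrastructure: the external panel 7/9 = 77.8%, Panel B 24/34 = 70.6% → the external panel
Applied research: the external panel 124/763 = 16.3%, Panel B 33/496 = 6.7% → the external panel
Translational research: the external panel 93/151 = 61.6%, Panel B 76/158 = 48.1% → the external panel
Overall: the external panel 269/1047 = 25.7%, Panel B 155/779 = 19.9% → the external panel
The external panel wins overall and in every proposal group — no reversal.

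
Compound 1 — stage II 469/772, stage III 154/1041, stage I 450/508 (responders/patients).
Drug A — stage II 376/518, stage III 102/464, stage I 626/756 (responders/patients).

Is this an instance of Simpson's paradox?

No

Stage II: Compound 1 469/772 = 60.8%, Drug A 376/518 = 72.6% → Drug A
Stage III: Compound 1 154/1041 = 14.8%, Drug A 102/464 = 22.0% → Drug A
Stage I: Compound 1 450/508 = 88.6%, Drug A 626/756 = 82.8% → Compound 1
Overall: Compound 1 1073/2321 = 46.2%, Drug A 1104/1738 = 63.5% → Drug A
Neither sweeps: Compound 1 wins 1 of 3 groups, Drug A wins 2. Drug A wins overall but not every group — no Simpson reversal.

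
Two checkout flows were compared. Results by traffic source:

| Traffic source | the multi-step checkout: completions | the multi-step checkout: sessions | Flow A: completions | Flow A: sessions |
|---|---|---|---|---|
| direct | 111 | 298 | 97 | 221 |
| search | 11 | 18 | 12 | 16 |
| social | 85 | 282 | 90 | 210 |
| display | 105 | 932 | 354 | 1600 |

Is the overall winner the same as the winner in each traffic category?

Direct: the multi-step checkout 111/298 = 37.2%, Flow A 97/221 = 43.9% → Flow A
Search: the multi-step checkout 11/18 = 61.1%, Flow A 12/16 = 75.0% → Flow A
Social: the multi-step checkout 85/282 = 30.1%, Flow A 90/210 = 42.9% → Flow A
Display: the multi-step checkout 105/932 = 11.3%, Flow A 354/1600 = 22.1% → Flow A
Overall: the multi-step checkout 312/1530 = 20.4%, Flow A 553/2047 = 27.0% → Flow A
Flow A wins overall and in every traffic group — no reversal.

Yes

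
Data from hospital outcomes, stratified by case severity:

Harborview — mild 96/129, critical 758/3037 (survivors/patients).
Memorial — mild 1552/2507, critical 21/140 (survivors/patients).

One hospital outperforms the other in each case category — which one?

Harborview

Mild: Harborview 96/129 = 74.4%, Memorial 1552/2507 = 61.9% → Harborview
Critical: Harborview 758/3037 = 25.0%, Memorial 21/140 = 15.0% → Harborview
Harborview has the higher rate in both groups.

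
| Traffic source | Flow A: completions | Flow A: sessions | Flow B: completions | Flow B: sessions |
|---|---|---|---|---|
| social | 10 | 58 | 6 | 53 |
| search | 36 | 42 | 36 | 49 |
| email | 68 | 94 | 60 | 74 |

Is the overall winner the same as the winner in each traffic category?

Social: Flow A 10/58 = 17.2%, Flow B 6/53 = 11.3% → Flow A
Search: Flow A 36/42 = 85.7%, Flow B 36/49 = 73.5% → Flow A
Email: Flow A 68/94 = 72.3%, Flow B 60/74 = 81.1% → Flow B
Overall: Flow A 114/194 = 58.8%, Flow B 102/176 = 58.0% → Flow A
Neither sweeps: Flow A wins 2 of 3 groups, Flow B wins 1. Flow A wins overall but not every group — no Simpson reversal.

No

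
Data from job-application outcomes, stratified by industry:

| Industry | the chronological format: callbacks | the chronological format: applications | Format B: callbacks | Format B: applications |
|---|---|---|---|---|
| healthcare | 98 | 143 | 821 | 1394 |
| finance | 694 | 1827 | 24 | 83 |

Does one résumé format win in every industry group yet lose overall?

Yes

Healthcare: the chronological format 98/143 = 68.5%, Format B 821/1394 = 58.9% → the chronological format
Finance: the chronological format 694/1827 = 38.0%, Format B 24/83 = 28.9% → the chronological format
Overall: the chronological format 792/1970 = 40.2%, Format B 845/1477 = 57.2% → Format B
The chronological format wins each industry group but Format B wins overall — the comparison reverses. The chronological format's applications skew toward finance, which has a lower base rate.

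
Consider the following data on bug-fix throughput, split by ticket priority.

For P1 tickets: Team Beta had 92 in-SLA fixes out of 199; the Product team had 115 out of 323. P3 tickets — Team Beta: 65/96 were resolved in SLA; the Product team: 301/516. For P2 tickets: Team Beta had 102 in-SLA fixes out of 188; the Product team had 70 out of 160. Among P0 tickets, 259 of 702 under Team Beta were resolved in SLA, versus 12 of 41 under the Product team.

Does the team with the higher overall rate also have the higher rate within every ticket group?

P1: Team Beta 92/199 = 46.2%, the Product team 115/323 = 35.6% → Team Beta
P3: Team Beta 65/96 = 67.7%, the Product team 301/516 = 58.3% → Team Beta
P2: Team Beta 102/188 = 54.3%, the Product team 70/160 = 43.8% → Team Beta
P0: Team Beta 259/702 = 36.9%, the Product team 12/41 = 29.3% → Team Beta
Overall: Team Beta 518/1185 = 43.7%, the Product team 498/1040 = 47.9% → the Product team
Team Beta wins each ticket group but the Product team wins overall — the comparison reverses. Team Beta's tickets skew toward P0, which has a lower base rate.

No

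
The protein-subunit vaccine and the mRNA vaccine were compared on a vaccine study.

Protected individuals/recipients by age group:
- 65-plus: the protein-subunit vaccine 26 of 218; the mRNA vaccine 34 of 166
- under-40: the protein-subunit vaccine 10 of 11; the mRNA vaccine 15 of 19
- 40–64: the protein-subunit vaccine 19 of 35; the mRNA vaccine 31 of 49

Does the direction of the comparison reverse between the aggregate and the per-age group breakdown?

65-plus: the protein-subunit vaccine 26/218 = 11.9%, the mRNA vaccine 34/166 = 20.5% → the mRNA vaccine
Under-40: the protein-subunit vaccine 10/11 = 90.9%, the mRNA vaccine 15/19 = 78.9% → the protein-subunit vaccine
40–64: the protein-subunit vaccine 19/35 = 54.3%, the mRNA vaccine 31/49 = 63.3% → the mRNA vaccine
Overall: the protein-subunit vaccine 55/264 = 20.8%, the mRNA vaccine 80/234 = 34.2% → the mRNA vaccine
Neither sweeps: the protein-subunit vaccine wins 1 of 3 groups, the mRNA vaccine wins 2. The mRNA vaccine wins overall but not every group — no Simpson reversal.

No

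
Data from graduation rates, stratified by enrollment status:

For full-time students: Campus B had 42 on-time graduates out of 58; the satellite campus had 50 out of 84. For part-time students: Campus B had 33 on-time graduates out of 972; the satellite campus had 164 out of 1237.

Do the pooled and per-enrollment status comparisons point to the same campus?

Full-time: Campus B 42/58 = 72.4%, the satellite campus 50/84 = 59.5% → Campus B
Part-time: Campus B 33/972 = 3.4%, the satellite campus 164/1237 = 13.3% → the satellite campus
Overall: Campus B 75/1030 = 7.3%, the satellite campus 214/1321 = 16.2% → the satellite campus
Neither sweeps: Campus B wins 1 of 2 groups, the satellite campus wins 1. The satellite campus wins overall but not every group — no Simpson reversal.

No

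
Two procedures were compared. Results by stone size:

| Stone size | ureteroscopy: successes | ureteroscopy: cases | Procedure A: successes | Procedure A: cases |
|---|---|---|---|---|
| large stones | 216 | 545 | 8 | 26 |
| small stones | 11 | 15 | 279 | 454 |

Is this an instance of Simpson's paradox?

Yes

Large stones: ureteroscopy 216/545 = 39.6%, Procedure A 8/26 = 30.8% → ureteroscopy
Small stones: ureteroscopy 11/15 = 73.3%, Procedure A 279/454 = 61.5% → ureteroscopy
Overall: ureteroscopy 227/560 = 40.5%, Procedure A 287/480 = 59.8% → Procedure A
Ureteroscopy wins each stone group but Procedure A wins overall — the comparison reverses. Ureteroscopy's cases skew toward large stones, which has a lower base rate.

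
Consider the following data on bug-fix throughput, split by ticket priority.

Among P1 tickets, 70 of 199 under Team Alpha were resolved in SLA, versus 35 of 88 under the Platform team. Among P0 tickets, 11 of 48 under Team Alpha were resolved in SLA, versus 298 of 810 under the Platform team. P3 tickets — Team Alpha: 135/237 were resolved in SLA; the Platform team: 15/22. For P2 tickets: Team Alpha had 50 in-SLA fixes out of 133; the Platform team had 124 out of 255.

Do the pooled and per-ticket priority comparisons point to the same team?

P1: Team Alpha 70/199 = 35.2%, the Platform team 35/88 = 39.8% → the Platform team
P0: Team Alpha 11/48 = 22.9%, the Platform team 298/810 = 36.8% → the Platform team
P3: Team Alpha 135/237 = 57.0%, the Platform team 15/22 = 68.2% → the Platform team
P2: Team Alpha 50/133 = 37.6%, the Platform team 124/255 = 48.6% → the Platform team
Overall: Team Alpha 266/617 = 43.1%, the Platform team 472/1175 = 40.2% → Team Alpha
The Platform team wins each ticket group but Team Alpha wins overall — the comparison reverses. The Platform team's tickets skew toward P0, which has a lower base rate.

No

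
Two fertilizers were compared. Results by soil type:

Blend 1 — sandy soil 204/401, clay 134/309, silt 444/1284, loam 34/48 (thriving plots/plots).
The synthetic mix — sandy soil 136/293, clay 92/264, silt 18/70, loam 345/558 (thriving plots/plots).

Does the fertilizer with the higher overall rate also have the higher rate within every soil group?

No

Sandy soil: Blend 1 204/401 = 50.9%, the synthetic mix 136/293 = 46.4% → Blend 1
Clay: Blend 1 134/309 = 43.4%, the synthetic mix 92/264 = 34.8% → Blend 1
Silt: Blend 1 444/1284 = 34.6%, the synthetic mix 18/70 = 25.7% → Blend 1
Loam: Blend 1 34/48 = 70.8%, the synthetic mix 345/558 = 61.8% → Blend 1
Overall: Blend 1 816/2042 = 40.0%, the synthetic mix 591/1185 = 49.9% → the synthetic mix
Blend 1 wins each soil group but the synthetic mix wins overall — the comparison reverses. Blend 1's plots skew toward silt, which has a lower base rate.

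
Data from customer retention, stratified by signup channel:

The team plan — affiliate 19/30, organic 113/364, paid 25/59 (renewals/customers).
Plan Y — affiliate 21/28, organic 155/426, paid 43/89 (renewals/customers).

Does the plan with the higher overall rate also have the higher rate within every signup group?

Affiliate: the team plan 19/30 = 63.3%, Plan Y 21/28 = 75.0% → Plan Y
Organic: the team plan 113/364 = 31.0%, Plan Y 155/426 = 36.4% → Plan Y
Paid: the team plan 25/59 = 42.4%, Plan Y 43/89 = 48.3% → Plan Y
Overall: the team plan 157/453 = 34.7%, Plan Y 219/543 = 40.3% → Plan Y
Plan Y wins overall and in every signup group — no reversal.

Yes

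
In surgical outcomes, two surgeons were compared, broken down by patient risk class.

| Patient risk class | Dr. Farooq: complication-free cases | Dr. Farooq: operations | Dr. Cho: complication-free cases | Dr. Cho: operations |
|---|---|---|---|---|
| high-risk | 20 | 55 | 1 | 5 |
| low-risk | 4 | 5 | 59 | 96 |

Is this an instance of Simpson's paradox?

High-risk: Dr. Farooq 20/55 = 36.4%, Dr. Cho 1/5 = 20.0% → Dr. Farooq
Low-risk: Dr. Farooq 4/5 = 80.0%, Dr. Cho 59/96 = 61.5% → Dr. Farooq
Overall: Dr. Farooq 24/60 = 40.0%, Dr. Cho 60/101 = 59.4% → Dr. Cho
Dr. Farooq wins each patient risk group but Dr. Cho wins overall — the comparison reverses. Dr. Farooq's operations skew toward high-risk, which has a lower base rate.

Yes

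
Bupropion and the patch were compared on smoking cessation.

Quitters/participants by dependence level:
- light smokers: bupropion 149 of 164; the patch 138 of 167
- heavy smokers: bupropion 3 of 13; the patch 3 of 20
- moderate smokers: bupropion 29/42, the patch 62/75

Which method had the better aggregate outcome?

bupropion

Light smokers: bupropion 149/164 = 90.9%, the patch 138/167 = 82.6% → bupropion
Heavy smokers: bupropion 3/13 = 23.1%, the patch 3/20 = 15.0% → bupropion
Moderate smokers: bupropion 29/42 = 69.0%, the patch 62/75 = 82.7% → the patch
Overall: bupropion 181/219 = 82.6%, the patch 203/262 = 77.5% → bupropion
(Neither sweeps every dependence group, but bupropion has the higher pooled rate.)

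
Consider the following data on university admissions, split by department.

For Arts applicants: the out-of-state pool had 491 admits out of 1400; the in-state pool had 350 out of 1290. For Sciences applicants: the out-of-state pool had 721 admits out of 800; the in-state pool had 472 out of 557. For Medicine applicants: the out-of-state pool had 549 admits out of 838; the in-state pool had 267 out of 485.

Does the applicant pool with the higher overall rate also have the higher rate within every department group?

Arts: the out-of-state pool 491/1400 = 35.1%, the in-state pool 350/1290 = 27.1% → the out-of-state pool
Sciences: the out-of-state pool 721/800 = 90.1%, the in-state pool 472/557 = 84.7% → the out-of-state pool
Medicine: the out-of-state pool 549/838 = 65.5%, the in-state pool 267/485 = 55.1% → the out-of-state pool
Overall: the out-of-state pool 1761/3038 = 58.0%, the in-state pool 1089/2332 = 46.7% → the out-of-state pool
The out-of-state pool wins overall and in every department group — no reversal.

Yes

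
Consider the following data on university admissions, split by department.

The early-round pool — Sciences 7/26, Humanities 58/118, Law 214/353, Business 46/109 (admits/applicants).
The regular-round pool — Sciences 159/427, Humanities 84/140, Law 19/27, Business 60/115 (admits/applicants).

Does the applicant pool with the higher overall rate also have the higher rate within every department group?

Sciences: the early-round pool 7/26 = 26.9%, the regular-round pool 159/427 = 37.2% → the regular-round pool
Humanities: the early-round pool 58/118 = 49.2%, the regular-round pool 84/140 = 60.0% → the regular-round pool
Law: the early-round pool 214/353 = 60.6%, the regular-round pool 19/27 = 70.4% → the regular-round pool
Business: the early-round pool 46/109 = 42.2%, the regular-round pool 60/115 = 52.2% → the regular-round pool
Overall: the early-round pool 325/606 = 53.6%, the regular-round pool 322/709 = 45.4% → the early-round pool
The regular-round pool wins each department group but the early-round pool wins overall — the comparison reverses. The regular-round pool's applicants skew toward Sciences, which has a lower base rate.

No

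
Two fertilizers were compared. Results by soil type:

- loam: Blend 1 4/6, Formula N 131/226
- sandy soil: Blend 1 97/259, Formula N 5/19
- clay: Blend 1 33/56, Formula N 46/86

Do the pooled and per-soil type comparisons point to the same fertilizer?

Loam: Blend 1 4/6 = 66.7%, Formula N 131/226 = 58.0% → Blend 1
Sandy soil: Blend 1 97/259 = 37.5%, Formula N 5/19 = 26.3% → Blend 1
Clay: Blend 1 33/56 = 58.9%, Formula N 46/86 = 53.5% → Blend 1
Overall: Blend 1 134/321 = 41.7%, Formula N 182/331 = 55.0% → Formula N
Blend 1 wins each soil group but Formula N wins overall — the comparison reverses. Blend 1's plots skew toward sandy soil, which has a lower base rate.

No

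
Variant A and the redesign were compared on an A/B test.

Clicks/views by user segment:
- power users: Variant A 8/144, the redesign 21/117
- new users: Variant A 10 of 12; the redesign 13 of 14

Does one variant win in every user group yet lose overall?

Power users: Variant A 8/144 = 5.6%, the redesign 21/117 = 17.9% → the redesign
New users: Variant A 10/12 = 83.3%, the redesign 13/14 = 92.9% → the redesign
Overall: Variant A 18/156 = 11.5%, the redesign 34/131 = 26.0% → the redesign
The redesign wins overall and in every user group — no reversal.

No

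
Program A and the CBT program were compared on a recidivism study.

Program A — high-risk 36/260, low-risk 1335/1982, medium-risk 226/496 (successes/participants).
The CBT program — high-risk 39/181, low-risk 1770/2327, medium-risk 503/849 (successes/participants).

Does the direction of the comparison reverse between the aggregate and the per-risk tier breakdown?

High-risk: Program A 36/260 = 13.8%, the CBT program 39/181 = 21.5% → the CBT program
Low-risk: Program A 1335/1982 = 67.4%, the CBT program 1770/2327 = 76.1% → the CBT program
Medium-risk: Program A 226/496 = 45.6%, the CBT program 503/849 = 59.2% → the CBT program
Overall: Program A 1597/2738 = 58.3%, the CBT program 2312/3357 = 68.9% → the CBT program
The CBT program wins overall and in every risk group — no reversal.

No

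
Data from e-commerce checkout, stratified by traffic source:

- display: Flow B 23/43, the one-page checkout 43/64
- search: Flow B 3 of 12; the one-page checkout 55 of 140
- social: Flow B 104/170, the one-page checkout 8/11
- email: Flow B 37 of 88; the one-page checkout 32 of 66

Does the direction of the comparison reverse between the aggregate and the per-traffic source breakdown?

Display: Flow B 23/43 = 53.5%, the one-page checkout 43/64 = 67.2% → the one-page checkout
Search: Flow B 3/12 = 25.0%, the one-page checkout 55/140 = 39.3% → the one-page checkout
Social: Flow B 104/170 = 61.2%, the one-page checkout 8/11 = 72.7% → the one-page checkout
Email: Flow B 37/88 = 42.0%, the one-page checkout 32/66 = 48.5% → the one-page checkout
Overall: Flow B 167/313 = 53.4%, the one-page checkout 138/281 = 49.1% → Flow B
The one-page checkout wins each traffic group but Flow B wins overall — the comparison reverses. The one-page checkout's sessions skew toward search, which has a lower base rate.

Yes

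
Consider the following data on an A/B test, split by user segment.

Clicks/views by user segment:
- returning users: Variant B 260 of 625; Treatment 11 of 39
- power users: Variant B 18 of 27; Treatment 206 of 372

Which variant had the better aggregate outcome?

Treatment

Returning users: Variant B 260/625 = 41.6%, Treatment 11/39 = 28.2% → Variant B
Power users: Variant B 18/27 = 66.7%, Treatment 206/372 = 55.4% → Variant B
Overall: Variant B 278/652 = 42.6%, Treatment 217/411 = 52.8% → Treatment
(Variant B wins every user group but Treatment wins overall — Variant B's views skew toward the low-rate returning users group.)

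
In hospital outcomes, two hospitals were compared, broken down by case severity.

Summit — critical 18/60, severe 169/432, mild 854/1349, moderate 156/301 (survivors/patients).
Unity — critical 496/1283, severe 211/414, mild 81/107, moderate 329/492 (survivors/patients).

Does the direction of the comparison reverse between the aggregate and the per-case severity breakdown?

Yes

Critical: Summit 18/60 = 30.0%, Unity 496/1283 = 38.7% → Unity
Severe: Summit 169/432 = 39.1%, Unity 211/414 = 51.0% → Unity
Mild: Summit 854/1349 = 63.3%, Unity 81/107 = 75.7% → Unity
Moderate: Summit 156/301 = 51.8%, Unity 329/492 = 66.9% → Unity
Overall: Summit 1197/2142 = 55.9%, Unity 1117/2296 = 48.6% → Summit
Unity wins each case group but Summit wins overall — the comparison reverses. Unity's patients skew toward critical, which has a lower base rate.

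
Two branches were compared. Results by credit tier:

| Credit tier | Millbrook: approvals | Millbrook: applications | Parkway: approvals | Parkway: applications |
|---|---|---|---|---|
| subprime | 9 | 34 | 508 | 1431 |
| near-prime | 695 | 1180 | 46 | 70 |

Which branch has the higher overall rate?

Subprime: Millbrook 9/34 = 26.5%, Parkway 508/1431 = 35.5% → Parkway
Near-prime: Millbrook 695/1180 = 58.9%, Parkway 46/70 = 65.7% → Parkway
Overall: Millbrook 704/1214 = 58.0%, Parkway 554/1501 = 36.9% → Millbrook
(Parkway wins every credit group but Millbrook wins overall — Parkway's applications skew toward the low-rate subprime group.)

Millbrook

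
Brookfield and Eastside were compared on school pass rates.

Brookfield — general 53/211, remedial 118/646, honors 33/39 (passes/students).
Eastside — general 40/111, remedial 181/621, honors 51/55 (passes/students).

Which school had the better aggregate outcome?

General: Brookfield 53/211 = 25.1%, Eastside 40/111 = 36.0% → Eastside
Remedial: Brookfield 118/646 = 18.3%, Eastside 181/621 = 29.1% → Eastside
Honors: Brookfield 33/39 = 84.6%, Eastside 51/55 = 92.7% → Eastside
Overall: Brookfield 204/896 = 22.8%, Eastside 272/787 = 34.6% → Eastside

Eastside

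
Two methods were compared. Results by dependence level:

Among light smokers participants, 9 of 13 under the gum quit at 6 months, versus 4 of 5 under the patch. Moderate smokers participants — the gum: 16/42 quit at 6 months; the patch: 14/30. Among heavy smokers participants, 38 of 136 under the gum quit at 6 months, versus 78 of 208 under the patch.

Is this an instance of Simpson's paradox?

No

Light smokers: the gum 9/13 = 69.2%, the patch 4/5 = 80.0% → the patch
Moderate smokers: the gum 16/42 = 38.1%, the patch 14/30 = 46.7% → the patch
Heavy smokers: the gum 38/136 = 27.9%, the patch 78/208 = 37.5% → the patch
Overall: the gum 63/191 = 33.0%, the patch 96/243 = 39.5% → the patch
The patch wins overall and in every dependence group — no reversal.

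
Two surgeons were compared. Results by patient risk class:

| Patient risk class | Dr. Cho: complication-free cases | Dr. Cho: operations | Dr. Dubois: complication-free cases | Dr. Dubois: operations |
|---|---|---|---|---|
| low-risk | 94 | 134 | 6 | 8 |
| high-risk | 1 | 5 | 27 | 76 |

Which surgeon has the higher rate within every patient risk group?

Low-risk: Dr. Cho 94/134 = 70.1%, Dr. Dubois 6/8 = 75.0% → Dr. Dubois
High-risk: Dr. Cho 1/5 = 20.0%, Dr. Dubois 27/76 = 35.5% → Dr. Dubois
Dr. Dubois has the higher rate in both groups.

Dr. Dubois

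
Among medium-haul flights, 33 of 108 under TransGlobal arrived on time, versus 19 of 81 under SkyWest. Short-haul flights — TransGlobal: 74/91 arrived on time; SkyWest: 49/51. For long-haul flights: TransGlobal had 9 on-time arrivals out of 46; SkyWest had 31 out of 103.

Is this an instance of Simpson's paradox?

No

Medium-haul: TransGlobal 33/108 = 30.6%, SkyWest 19/81 = 23.5% → TransGlobal
Short-haul: TransGlobal 74/91 = 81.3%, SkyWest 49/51 = 96.1% → SkyWest
Long-haul: TransGlobal 9/46 = 19.6%, SkyWest 31/103 = 30.1% → SkyWest
Overall: TransGlobal 116/245 = 47.3%, SkyWest 99/235 = 42.1% → TransGlobal
Neither sweeps: TransGlobal wins 1 of 3 groups, SkyWest wins 2. TransGlobal wins overall but not every group — no Simpson reversal.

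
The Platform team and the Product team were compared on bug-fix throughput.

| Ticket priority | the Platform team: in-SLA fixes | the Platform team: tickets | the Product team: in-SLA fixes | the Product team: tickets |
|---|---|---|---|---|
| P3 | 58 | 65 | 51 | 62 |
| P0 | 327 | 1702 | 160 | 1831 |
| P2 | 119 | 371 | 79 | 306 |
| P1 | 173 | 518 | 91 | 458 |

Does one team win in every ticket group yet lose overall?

No

P3: the Platform team 58/65 = 89.2%, the Product team 51/62 = 82.3% → the Platform team
P0: the Platform team 327/1702 = 19.2%, the Product team 160/1831 = 8.7% → the Platform team
P2: the Platform team 119/371 = 32.1%, the Product team 79/306 = 25.8% → the Platform team
P1: the Platform team 173/518 = 33.4%, the Product team 91/458 = 19.9% → the Platform team
Overall: the Platform team 677/2656 = 25.5%, the Product team 381/2657 = 14.3% → the Platform team
The Platform team wins overall and in every ticket group — no reversal.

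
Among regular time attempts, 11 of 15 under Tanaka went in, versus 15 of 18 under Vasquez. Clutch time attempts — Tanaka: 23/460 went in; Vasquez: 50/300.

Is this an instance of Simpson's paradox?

No

Regular time: Tanaka 11/15 = 73.3%, Vasquez 15/18 = 83.3% → Vasquez
Clutch time: Tanaka 23/460 = 5.0%, Vasquez 50/300 = 16.7% → Vasquez
Overall: Tanaka 34/475 = 7.2%, Vasquez 65/318 = 20.4% → Vasquez
Vasquez wins overall and in every game group — no reversal.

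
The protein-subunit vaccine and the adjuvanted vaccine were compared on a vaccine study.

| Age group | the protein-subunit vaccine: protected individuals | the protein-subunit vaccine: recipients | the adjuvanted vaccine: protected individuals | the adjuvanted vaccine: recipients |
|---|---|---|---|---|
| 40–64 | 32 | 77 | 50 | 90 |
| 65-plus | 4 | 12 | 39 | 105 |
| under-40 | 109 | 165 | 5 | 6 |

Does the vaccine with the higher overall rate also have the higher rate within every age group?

No

40–64: the protein-subunit vaccine 32/77 = 41.6%, the adjuvanted vaccine 50/90 = 55.6% → the adjuvanted vaccine
65-plus: the protein-subunit vaccine 4/12 = 33.3%, the adjuvanted vaccine 39/105 = 37.1% → the adjuvanted vaccine
Under-40: the protein-subunit vaccine 109/165 = 66.1%, the adjuvanted vaccine 5/6 = 83.3% → the adjuvanted vaccine
Overall: the protein-subunit vaccine 145/254 = 57.1%, the adjuvanted vaccine 94/201 = 46.8% → the protein-subunit vaccine
The adjuvanted vaccine wins each age group but the protein-subunit vaccine wins overall — the comparison reverses. The adjuvanted vaccine's recipients skew toward 65-plus, which has a lower base rate.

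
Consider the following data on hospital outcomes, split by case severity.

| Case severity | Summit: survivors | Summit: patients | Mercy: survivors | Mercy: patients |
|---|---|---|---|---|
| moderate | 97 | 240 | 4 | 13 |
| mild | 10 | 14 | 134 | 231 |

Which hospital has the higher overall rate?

Mercy

Moderate: Summit 97/240 = 40.4%, Mercy 4/13 = 30.8% → Summit
Mild: Summit 10/14 = 71.4%, Mercy 134/231 = 58.0% → Summit
Overall: Summit 107/254 = 42.1%, Mercy 138/244 = 56.6% → Mercy
(Summit wins every case group but Mercy wins overall — Summit's patients skew toward the low-rate moderate group.)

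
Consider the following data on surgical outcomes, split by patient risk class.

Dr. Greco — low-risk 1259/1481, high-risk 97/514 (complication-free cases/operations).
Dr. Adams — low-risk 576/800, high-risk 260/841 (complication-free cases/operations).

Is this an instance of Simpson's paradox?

Low-risk: Dr. Greco 1259/1481 = 85.0%, Dr. Adams 576/800 = 72.0% → Dr. Greco
High-risk: Dr. Greco 97/514 = 18.9%, Dr. Adams 260/841 = 30.9% → Dr. Adams
Overall: Dr. Greco 1356/1995 = 68.0%, Dr. Adams 836/1641 = 50.9% → Dr. Greco
Neither sweeps: Dr. Greco wins 1 of 2 groups, Dr. Adams wins 1. Dr. Greco wins overall but not every group — no Simpson reversal.

No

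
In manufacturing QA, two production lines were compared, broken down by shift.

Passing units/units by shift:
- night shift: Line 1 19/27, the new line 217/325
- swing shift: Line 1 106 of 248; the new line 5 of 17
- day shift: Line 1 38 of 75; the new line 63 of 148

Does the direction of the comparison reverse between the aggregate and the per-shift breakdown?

Night shift: Line 1 19/27 = 70.4%, the new line 217/325 = 66.8% → Line 1
Swing shift: Line 1 106/248 = 42.7%, the new line 5/17 = 29.4% → Line 1
Day shift: Line 1 38/75 = 50.7%, the new line 63/148 = 42.6% → Line 1
Overall: Line 1 163/350 = 46.6%, the new line 285/490 = 58.2% → the new line
Line 1 wins each shift group but the new line wins overall — the comparison reverses. Line 1's units skew toward swing shift, which has a lower base rate.

Yes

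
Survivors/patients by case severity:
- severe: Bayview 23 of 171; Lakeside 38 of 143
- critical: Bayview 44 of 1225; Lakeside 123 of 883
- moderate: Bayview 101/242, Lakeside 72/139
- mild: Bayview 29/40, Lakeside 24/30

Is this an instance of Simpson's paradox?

No

Severe: Bayview 23/171 = 13.5%, Lakeside 38/143 = 26.6% → Lakeside
Critical: Bayview 44/1225 = 3.6%, Lakeside 123/883 = 13.9% → Lakeside
Moderate: Bayview 101/242 = 41.7%, Lakeside 72/139 = 51.8% → Lakeside
Mild: Bayview 29/40 = 72.5%, Lakeside 24/30 = 80.0% → Lakeside
Overall: Bayview 197/1678 = 11.7%, Lakeside 257/1195 = 21.5% → Lakeside
Lakeside wins overall and in every case group — no reversal.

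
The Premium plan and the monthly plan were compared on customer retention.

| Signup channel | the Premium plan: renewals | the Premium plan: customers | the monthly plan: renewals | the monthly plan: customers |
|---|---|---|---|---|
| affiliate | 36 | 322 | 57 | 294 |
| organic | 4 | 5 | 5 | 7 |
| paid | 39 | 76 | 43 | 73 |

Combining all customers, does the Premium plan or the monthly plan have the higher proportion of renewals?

the monthly plan

Affiliate: the Premium plan 36/322 = 11.2%, the monthly plan 57/294 = 19.4% → the monthly plan
Organic: the Premium plan 4/5 = 80.0%, the monthly plan 5/7 = 71.4% → the Premium plan
Paid: the Premium plan 39/76 = 51.3%, the monthly plan 43/73 = 58.9% → the monthly plan
Overall: the Premium plan 79/403 = 19.6%, the monthly plan 105/374 = 28.1% → the monthly plan
(Neither sweeps every signup group, but the monthly plan has the higher pooled rate.)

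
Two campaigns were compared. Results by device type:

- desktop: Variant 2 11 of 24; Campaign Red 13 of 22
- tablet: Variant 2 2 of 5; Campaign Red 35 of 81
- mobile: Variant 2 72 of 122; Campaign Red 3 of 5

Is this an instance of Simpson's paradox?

Desktop: Variant 2 11/24 = 45.8%, Campaign Red 13/22 = 59.1% → Campaign Red
Tablet: Variant 2 2/5 = 40.0%, Campaign Red 35/81 = 43.2% → Campaign Red
Mobile: Variant 2 72/122 = 59.0%, Campaign Red 3/5 = 60.0% → Campaign Red
Overall: Variant 2 85/151 = 56.3%, Campaign Red 51/108 = 47.2% → Variant 2
Campaign Red wins each device group but Variant 2 wins overall — the comparison reverses. Campaign Red's impressions skew toward tablet, which has a lower base rate.

Yes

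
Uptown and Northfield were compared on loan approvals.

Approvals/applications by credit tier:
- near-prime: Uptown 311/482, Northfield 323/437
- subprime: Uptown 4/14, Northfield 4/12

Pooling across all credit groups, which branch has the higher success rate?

Northfield

Near-prime: Uptown 311/482 = 64.5%, Northfield 323/437 = 73.9% → Northfield
Subprime: Uptown 4/14 = 28.6%, Northfield 4/12 = 33.3% → Northfield
Overall: Uptown 315/496 = 63.5%, Northfield 327/449 = 72.8% → Northfield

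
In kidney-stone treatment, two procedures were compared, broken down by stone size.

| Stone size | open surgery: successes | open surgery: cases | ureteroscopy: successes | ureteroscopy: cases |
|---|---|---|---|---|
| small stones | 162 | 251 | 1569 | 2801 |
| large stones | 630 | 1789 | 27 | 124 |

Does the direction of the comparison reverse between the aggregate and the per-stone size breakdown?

Small stones: open surgery 162/251 = 64.5%, ureteroscopy 1569/2801 = 56.0% → open surgery
Large stones: open surgery 630/1789 = 35.2%, ureteroscopy 27/124 = 21.8% → open surgery
Overall: open surgery 792/2040 = 38.8%, ureteroscopy 1596/2925 = 54.6% → ureteroscopy
Open surgery wins each stone group but ureteroscopy wins overall — the comparison reverses. Open surgery's cases skew toward large stones, which has a lower base rate.

Yes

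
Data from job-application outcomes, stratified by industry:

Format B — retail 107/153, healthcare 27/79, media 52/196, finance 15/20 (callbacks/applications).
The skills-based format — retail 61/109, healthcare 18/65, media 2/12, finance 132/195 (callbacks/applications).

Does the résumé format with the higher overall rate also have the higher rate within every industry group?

No

Retail: Format B 107/153 = 69.9%, the skills-based format 61/109 = 56.0% → Format B
Healthcare: Format B 27/79 = 34.2%, the skills-based format 18/65 = 27.7% → Format B
Media: Format B 52/196 = 26.5%, the skills-based format 2/12 = 16.7% → Format B
Finance: Format B 15/20 = 75.0%, the skills-based format 132/195 = 67.7% → Format B
Overall: Format B 201/448 = 44.9%, the skills-based format 213/381 = 55.9% → the skills-based format
Format B wins each industry group but the skills-based format wins overall — the comparison reverses. Format B's applications skew toward media, which has a lower base rate.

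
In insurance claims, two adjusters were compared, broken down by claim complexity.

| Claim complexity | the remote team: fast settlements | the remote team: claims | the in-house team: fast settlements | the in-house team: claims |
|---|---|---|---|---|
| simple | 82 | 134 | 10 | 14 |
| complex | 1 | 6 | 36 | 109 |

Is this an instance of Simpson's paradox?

Yes

Simple: the remote team 82/134 = 61.2%, the in-house team 10/14 = 71.4% → the in-house team
Complex: the remote team 1/6 = 16.7%, the in-house team 36/109 = 33.0% → the in-house team
Overall: the remote team 83/140 = 59.3%, the in-house team 46/123 = 37.4% → the remote team
The in-house team wins each claim group but the remote team wins overall — the comparison reverses. The in-house team's claims skew toward complex, which has a lower base rate.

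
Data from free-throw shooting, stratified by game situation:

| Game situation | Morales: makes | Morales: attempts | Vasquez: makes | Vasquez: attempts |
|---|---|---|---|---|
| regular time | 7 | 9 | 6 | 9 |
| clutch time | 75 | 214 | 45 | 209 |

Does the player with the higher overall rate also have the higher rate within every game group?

Yes

Regular time: Morales 7/9 = 77.8%, Vasquez 6/9 = 66.7% → Morales
Clutch time: Morales 75/214 = 35.0%, Vasquez 45/209 = 21.5% → Morales
Overall: Morales 82/223 = 36.8%, Vasquez 51/218 = 23.4% → Morales
Morales wins overall and in every game group — no reversal.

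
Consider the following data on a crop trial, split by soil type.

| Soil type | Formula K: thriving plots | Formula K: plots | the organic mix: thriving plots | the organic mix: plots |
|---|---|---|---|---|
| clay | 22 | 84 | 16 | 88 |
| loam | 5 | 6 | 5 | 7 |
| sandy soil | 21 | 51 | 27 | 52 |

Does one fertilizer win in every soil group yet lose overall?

Clay: Formula K 22/84 = 26.2%, the organic mix 16/88 = 18.2% → Formula K
Loam: Formula K 5/6 = 83.3%, the organic mix 5/7 = 71.4% → Formula K
Sandy soil: Formula K 21/51 = 41.2%, the organic mix 27/52 = 51.9% → the organic mix
Overall: Formula K 48/141 = 34.0%, the organic mix 48/147 = 32.7% → Formula K
Neither sweeps: Formula K wins 2 of 3 groups, the organic mix wins 1. Formula K wins overall but not every group — no Simpson reversal.

No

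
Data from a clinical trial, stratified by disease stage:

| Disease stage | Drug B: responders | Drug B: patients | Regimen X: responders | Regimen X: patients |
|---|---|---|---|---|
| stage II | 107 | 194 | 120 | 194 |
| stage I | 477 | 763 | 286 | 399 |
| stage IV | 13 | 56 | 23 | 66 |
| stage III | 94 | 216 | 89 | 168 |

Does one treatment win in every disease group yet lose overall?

Stage II: Drug B 107/194 = 55.2%, Regimen X 120/194 = 61.9% → Regimen X
Stage I: Drug B 477/763 = 62.5%, Regimen X 286/399 = 71.7% → Regimen X
Stage IV: Drug B 13/56 = 23.2%, Regimen X 23/66 = 34.8% → Regimen X
Stage III: Drug B 94/216 = 43.5%, Regimen X 89/168 = 53.0% → Regimen X
Overall: Drug B 691/1229 = 56.2%, Regimen X 518/827 = 62.6% → Regimen X
Regimen X wins overall and in every disease group — no reversal.

No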